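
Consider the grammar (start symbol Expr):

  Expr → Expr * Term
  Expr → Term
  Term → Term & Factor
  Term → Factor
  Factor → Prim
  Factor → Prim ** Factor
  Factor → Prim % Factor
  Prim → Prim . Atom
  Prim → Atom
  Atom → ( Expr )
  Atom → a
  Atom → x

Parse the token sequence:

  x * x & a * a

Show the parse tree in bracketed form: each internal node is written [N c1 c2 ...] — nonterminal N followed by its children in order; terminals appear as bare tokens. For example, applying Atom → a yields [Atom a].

[Expr [Expr [Expr [Term [Factor [Prim [Atom x]]]]] * [Term [Term [Factor [Prim [Atom x]]]] & [Factor [Prim [Atom a]]]]] * [Term [Factor [Prim [Atom a]]]]]

Expr
Expr * Term
Expr * Term * Term
Term * Term * Term
Factor * Term * Term
Prim * Term * Term
Atom * Term * Term
x * Term * Term
x * Term & Factor * Term
x * Factor & Factor * Term
x * Prim & Factor * Term
x * Atom & Factor * Term
x * x & Factor * Term
x * x & Prim * Term
x * x & Atom * Term
x * x & a * Term
x * x & a * Factor
x * x & a * Prim
x * x & a * Atom
x * x & a * a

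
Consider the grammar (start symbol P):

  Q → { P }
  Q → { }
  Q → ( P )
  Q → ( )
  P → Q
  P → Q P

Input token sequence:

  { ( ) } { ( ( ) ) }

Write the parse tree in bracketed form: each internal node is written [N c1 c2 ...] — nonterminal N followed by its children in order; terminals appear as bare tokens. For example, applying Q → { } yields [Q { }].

P
Q P
{ P } P
{ Q } P
{ ( ) } P
{ ( ) } Q
{ ( ) } { P }
{ ( ) } { Q }
{ ( ) } { ( P ) }
{ ( ) } { ( Q ) }
{ ( ) } { ( ( ) ) }

[P [Q { [P [Q ( )]] }] [P [Q { [P [Q ( [P [Q ( )]] )]] }]]]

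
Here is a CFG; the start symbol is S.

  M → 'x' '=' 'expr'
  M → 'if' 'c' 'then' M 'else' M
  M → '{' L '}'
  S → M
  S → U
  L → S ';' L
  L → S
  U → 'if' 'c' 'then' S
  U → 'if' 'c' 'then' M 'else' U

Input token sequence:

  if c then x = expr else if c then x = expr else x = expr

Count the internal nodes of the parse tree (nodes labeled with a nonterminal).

6

[S [M if c then [M x = expr] else [M if c then [M x = expr] else [M x = expr]]]]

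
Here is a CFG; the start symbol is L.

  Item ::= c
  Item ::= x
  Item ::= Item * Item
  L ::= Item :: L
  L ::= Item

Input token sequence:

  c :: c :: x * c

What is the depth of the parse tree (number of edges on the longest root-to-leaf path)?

[L [Item c] :: [L [Item c] :: [L [Item [Item x] * [Item c]]]]]

5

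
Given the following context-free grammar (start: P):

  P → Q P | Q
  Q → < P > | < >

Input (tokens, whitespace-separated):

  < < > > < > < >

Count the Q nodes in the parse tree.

4

[P [Q < [P [Q < >]] >] [P [Q < >] [P [Q < >]]]]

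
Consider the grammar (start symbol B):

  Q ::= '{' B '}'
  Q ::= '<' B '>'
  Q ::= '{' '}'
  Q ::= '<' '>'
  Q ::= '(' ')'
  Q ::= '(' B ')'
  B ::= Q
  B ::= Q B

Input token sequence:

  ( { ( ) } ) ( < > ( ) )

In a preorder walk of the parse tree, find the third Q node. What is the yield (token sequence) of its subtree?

( )

[B [Q ( [B [Q { [B [Q ( )]] }]] )] [B [Q ( [B [Q < >] [B [Q ( )]]] )]]]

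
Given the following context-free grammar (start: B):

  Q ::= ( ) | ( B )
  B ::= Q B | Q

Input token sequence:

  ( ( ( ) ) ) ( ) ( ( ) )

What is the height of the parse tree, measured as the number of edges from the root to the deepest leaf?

6

[B [Q ( [B [Q ( [B [Q ( )]] )]] )] [B [Q ( )] [B [Q ( [B [Q ( )]] )]]]]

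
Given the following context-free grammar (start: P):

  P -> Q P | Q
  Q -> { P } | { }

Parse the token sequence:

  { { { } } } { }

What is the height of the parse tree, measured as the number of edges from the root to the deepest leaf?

6

[P [Q { [P [Q { [P [Q { }]] }]] }] [P [Q { }]]]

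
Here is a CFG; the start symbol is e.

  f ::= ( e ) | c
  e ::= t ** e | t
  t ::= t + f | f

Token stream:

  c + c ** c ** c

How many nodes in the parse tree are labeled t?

[e [t [t [f c]] + [f c]] ** [e [t [f c]] ** [e [t [f c]]]]]

4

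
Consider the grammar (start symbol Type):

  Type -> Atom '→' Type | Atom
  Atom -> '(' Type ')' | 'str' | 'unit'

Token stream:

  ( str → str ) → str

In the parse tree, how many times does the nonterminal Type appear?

[Type [Atom ( [Type [Atom str] → [Type [Atom str]]] )] → [Type [Atom str]]]

4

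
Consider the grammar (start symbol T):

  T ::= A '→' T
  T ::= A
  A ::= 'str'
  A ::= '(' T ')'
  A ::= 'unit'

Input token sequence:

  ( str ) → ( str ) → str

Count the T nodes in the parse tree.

5

[T [A ( [T [A str]] )] → [T [A ( [T [A str]] )] → [T [A str]]]]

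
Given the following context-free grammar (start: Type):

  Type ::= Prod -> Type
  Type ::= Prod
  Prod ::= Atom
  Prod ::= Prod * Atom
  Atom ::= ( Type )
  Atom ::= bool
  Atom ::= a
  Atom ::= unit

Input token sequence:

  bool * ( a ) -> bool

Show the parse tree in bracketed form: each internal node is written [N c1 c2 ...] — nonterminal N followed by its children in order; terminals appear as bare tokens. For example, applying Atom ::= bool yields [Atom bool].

Type
Prod -> Type
Prod * Atom -> Type
Atom * Atom -> Type
bool * Atom -> Type
bool * ( Type ) -> Type
bool * ( Prod ) -> Type
bool * ( Atom ) -> Type
bool * ( a ) -> Type
bool * ( a ) -> Prod
bool * ( a ) -> Atom
bool * ( a ) -> bool

[Type [Prod [Prod [Atom bool]] * [Atom ( [Type [Prod [Atom a]]] )]] -> [Type [Prod [Atom bool]]]]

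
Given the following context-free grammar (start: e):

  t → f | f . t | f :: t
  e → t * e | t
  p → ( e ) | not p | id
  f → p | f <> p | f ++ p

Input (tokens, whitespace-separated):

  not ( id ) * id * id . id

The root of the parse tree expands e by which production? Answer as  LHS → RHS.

[e [t [f [p not [p ( [e [t [f [p id]]]] )]]]] * [e [t [f [p id]]] * [e [t [f [p id]] . [t [f [p id]]]]]]]

e → t * e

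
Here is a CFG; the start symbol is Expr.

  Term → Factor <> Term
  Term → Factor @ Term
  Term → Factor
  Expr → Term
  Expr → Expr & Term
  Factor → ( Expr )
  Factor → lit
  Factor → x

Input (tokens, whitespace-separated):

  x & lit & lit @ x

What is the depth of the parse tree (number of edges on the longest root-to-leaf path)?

5

[Expr [Expr [Expr [Term [Factor x]]] & [Term [Factor lit]]] & [Term [Factor lit] @ [Term [Factor x]]]]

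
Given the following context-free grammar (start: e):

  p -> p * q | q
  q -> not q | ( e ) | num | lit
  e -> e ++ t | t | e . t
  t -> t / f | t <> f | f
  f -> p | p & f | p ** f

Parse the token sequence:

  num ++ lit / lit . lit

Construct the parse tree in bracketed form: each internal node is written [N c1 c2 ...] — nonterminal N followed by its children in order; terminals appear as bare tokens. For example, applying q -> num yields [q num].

[e [e [e [t [f [p [q num]]]]] ++ [t [t [f [p [q lit]]]] / [f [p [q lit]]]]] . [t [f [p [q lit]]]]]

e
e . t
e ++ t . t
t ++ t . t
f ++ t . t
p ++ t . t
q ++ t . t
num ++ t . t
num ++ t / f . t
num ++ f / f . t
num ++ p / f . t
num ++ q / f . t
num ++ lit / f . t
num ++ lit / p . t
num ++ lit / q . t
num ++ lit / lit . t
num ++ lit / lit . f
num ++ lit / lit . p
num ++ lit / lit . q
num ++ lit / lit . lit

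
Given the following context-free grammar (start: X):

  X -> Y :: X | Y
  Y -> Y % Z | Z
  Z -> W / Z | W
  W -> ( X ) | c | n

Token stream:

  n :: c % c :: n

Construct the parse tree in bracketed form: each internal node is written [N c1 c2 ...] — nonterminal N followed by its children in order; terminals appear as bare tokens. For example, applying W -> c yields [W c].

[X [Y [Z [W n]]] :: [X [Y [Y [Z [W c]]] % [Z [W c]]] :: [X [Y [Z [W n]]]]]]

X
Y :: X
Z :: X
W :: X
n :: X
n :: Y :: X
n :: Y % Z :: X
n :: Z % Z :: X
n :: W % Z :: X
n :: c % Z :: X
n :: c % W :: X
n :: c % c :: X
n :: c % c :: Y
n :: c % c :: Z
n :: c % c :: W
n :: c % c :: n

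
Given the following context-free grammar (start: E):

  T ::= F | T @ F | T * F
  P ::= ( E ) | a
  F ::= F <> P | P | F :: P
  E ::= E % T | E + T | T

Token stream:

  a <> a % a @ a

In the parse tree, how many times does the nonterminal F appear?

[E [E [T [F [F [P a]] <> [P a]]]] % [T [T [F [P a]]] @ [F [P a]]]]

4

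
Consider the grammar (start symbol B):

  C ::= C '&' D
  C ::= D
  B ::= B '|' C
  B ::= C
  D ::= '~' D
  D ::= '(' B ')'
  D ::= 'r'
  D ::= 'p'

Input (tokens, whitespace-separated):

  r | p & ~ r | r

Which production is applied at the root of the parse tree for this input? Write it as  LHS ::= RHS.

B ::= B '|' C

[B [B [B [C [D r]]] | [C [C [D p]] & [D ~ [D r]]]] | [C [D r]]]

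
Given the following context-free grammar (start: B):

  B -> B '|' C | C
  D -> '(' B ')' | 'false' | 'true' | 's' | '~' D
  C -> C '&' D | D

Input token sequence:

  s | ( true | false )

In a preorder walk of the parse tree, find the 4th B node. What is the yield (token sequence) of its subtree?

true

[B [B [C [D s]]] | [C [D ( [B [B [C [D true]]] | [C [D false]]] )]]]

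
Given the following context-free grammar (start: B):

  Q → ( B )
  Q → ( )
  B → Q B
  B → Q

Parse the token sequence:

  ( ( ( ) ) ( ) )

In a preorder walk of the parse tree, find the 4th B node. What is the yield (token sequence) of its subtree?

[B [Q ( [B [Q ( [B [Q ( )]] )] [B [Q ( )]]] )]]

( )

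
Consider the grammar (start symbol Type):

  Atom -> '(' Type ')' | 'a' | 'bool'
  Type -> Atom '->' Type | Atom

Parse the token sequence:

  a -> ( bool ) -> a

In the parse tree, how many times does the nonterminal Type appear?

[Type [Atom a] -> [Type [Atom ( [Type [Atom bool]] )] -> [Type [Atom a]]]]

4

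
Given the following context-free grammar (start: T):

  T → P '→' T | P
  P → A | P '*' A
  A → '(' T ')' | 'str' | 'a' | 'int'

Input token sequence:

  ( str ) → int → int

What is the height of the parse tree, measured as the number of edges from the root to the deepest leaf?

[T [P [A ( [T [P [A str]]] )]] → [T [P [A int]] → [T [P [A int]]]]]

6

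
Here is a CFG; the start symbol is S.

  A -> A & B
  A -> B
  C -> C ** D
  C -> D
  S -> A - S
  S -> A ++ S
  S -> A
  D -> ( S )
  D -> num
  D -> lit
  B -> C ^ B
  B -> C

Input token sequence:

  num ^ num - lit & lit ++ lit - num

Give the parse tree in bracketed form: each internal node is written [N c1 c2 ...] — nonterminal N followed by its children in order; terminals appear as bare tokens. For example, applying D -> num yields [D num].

[S [A [B [C [D num]] ^ [B [C [D num]]]]] - [S [A [A [B [C [D lit]]]] & [B [C [D lit]]]] ++ [S [A [B [C [D lit]]]] - [S [A [B [C [D num]]]]]]]]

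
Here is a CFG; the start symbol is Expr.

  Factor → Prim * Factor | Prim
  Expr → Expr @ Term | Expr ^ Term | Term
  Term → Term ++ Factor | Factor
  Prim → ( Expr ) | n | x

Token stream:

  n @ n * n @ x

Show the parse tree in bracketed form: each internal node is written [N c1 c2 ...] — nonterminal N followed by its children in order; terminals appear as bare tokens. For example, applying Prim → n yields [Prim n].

[Expr [Expr [Expr [Term [Factor [Prim n]]]] @ [Term [Factor [Prim n] * [Factor [Prim n]]]]] @ [Term [Factor [Prim x]]]]

Expr
Expr @ Term
Expr @ Term @ Term
Term @ Term @ Term
Factor @ Term @ Term
Prim @ Term @ Term
n @ Term @ Term
n @ Factor @ Term
n @ Prim * Factor @ Term
n @ n * Factor @ Term
n @ n * Prim @ Term
n @ n * n @ Term
n @ n * n @ Factor
n @ n * n @ Prim
n @ n * n @ x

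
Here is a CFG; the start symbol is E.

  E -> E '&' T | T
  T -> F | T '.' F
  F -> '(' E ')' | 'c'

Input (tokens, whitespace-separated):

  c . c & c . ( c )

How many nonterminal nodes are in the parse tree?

[E [E [T [T [F c]] . [F c]]] & [T [T [F c]] . [F ( [E [T [F c]]] )]]]

13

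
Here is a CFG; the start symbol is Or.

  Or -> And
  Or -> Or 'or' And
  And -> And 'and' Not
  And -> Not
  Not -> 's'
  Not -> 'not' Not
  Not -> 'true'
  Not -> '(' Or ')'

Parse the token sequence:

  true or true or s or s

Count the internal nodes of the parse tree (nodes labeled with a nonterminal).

[Or [Or [Or [Or [And [Not true]]] or [And [Not true]]] or [And [Not s]]] or [And [Not s]]]

12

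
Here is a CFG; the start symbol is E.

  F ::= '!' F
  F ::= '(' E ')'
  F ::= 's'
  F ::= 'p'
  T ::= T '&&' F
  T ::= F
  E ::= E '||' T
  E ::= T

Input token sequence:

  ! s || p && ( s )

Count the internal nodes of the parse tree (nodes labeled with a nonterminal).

12

[E [E [T [F ! [F s]]]] || [T [T [F p]] && [F ( [E [T [F s]]] )]]]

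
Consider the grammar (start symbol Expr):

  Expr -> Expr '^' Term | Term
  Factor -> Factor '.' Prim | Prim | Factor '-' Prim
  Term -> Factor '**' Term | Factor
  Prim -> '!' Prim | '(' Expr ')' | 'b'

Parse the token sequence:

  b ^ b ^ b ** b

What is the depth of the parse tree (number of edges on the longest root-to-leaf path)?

6

[Expr [Expr [Expr [Term [Factor [Prim b]]]] ^ [Term [Factor [Prim b]]]] ^ [Term [Factor [Prim b]] ** [Term [Factor [Prim b]]]]]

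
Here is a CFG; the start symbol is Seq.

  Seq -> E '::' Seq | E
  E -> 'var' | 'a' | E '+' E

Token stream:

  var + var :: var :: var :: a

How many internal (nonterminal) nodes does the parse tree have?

10

[Seq [E [E var] + [E var]] :: [Seq [E var] :: [Seq [E var] :: [Seq [E a]]]]]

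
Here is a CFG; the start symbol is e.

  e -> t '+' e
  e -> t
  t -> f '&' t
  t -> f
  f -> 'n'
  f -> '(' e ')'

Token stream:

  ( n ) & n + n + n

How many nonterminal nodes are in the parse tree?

14

[e [t [f ( [e [t [f n]]] )] & [t [f n]]] + [e [t [f n]] + [e [t [f n]]]]]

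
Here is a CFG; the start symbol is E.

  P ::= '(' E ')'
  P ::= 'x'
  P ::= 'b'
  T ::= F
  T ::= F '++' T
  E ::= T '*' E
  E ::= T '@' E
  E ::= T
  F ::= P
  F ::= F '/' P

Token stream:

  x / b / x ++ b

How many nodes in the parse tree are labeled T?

2

[E [T [F [F [F [P x]] / [P b]] / [P x]] ++ [T [F [P b]]]]]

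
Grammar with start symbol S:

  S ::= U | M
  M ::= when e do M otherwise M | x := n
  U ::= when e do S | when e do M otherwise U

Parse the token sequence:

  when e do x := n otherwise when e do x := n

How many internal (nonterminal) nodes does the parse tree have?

6

[S [U when e do [M x := n] otherwise [U when e do [S [M x := n]]]]]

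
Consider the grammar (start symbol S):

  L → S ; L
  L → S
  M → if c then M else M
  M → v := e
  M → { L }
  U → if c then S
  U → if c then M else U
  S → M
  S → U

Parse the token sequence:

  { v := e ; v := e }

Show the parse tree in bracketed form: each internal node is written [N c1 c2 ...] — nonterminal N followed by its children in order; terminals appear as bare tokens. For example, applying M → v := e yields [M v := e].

[S [M { [L [S [M v := e]] ; [L [S [M v := e]]]] }]]

S
M
{ L }
{ S ; L }
{ M ; L }
{ v := e ; L }
{ v := e ; S }
{ v := e ; M }
{ v := e ; v := e }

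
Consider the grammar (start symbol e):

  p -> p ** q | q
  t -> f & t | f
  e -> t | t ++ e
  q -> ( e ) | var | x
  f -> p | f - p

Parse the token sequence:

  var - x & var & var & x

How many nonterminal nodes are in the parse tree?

20

[e [t [f [f [p [q var]]] - [p [q x]]] & [t [f [p [q var]]] & [t [f [p [q var]]] & [t [f [p [q x]]]]]]]]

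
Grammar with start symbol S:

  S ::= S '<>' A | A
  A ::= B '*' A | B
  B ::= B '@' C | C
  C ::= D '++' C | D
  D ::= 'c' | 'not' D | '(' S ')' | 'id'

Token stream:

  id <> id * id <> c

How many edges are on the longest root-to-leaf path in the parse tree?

7

[S [S [S [A [B [C [D id]]]]] <> [A [B [C [D id]]] * [A [B [C [D id]]]]]] <> [A [B [C [D c]]]]]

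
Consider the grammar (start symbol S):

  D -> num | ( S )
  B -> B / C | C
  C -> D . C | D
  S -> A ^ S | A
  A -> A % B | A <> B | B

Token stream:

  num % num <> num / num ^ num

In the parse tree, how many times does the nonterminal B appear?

5

[S [A [A [A [B [C [D num]]]] % [B [C [D num]]]] <> [B [B [C [D num]]] / [C [D num]]]] ^ [S [A [B [C [D num]]]]]]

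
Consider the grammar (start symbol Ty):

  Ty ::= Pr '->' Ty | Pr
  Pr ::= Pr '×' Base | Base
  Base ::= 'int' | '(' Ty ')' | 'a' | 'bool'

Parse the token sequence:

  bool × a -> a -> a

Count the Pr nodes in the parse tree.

4

[Ty [Pr [Pr [Base bool]] × [Base a]] -> [Ty [Pr [Base a]] -> [Ty [Pr [Base a]]]]]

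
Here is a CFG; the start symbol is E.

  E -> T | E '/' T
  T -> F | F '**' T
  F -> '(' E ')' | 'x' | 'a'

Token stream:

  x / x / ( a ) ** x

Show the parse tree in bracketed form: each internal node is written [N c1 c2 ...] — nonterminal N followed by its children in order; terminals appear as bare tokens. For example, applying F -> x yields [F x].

E
E / T
E / T / T
T / T / T
F / T / T
x / T / T
x / F / T
x / x / T
x / x / F ** T
x / x / ( E ) ** T
x / x / ( T ) ** T
x / x / ( F ) ** T
x / x / ( a ) ** T
x / x / ( a ) ** F
x / x / ( a ) ** x

[E [E [E [T [F x]]] / [T [F x]]] / [T [F ( [E [T [F a]]] )] ** [T [F x]]]]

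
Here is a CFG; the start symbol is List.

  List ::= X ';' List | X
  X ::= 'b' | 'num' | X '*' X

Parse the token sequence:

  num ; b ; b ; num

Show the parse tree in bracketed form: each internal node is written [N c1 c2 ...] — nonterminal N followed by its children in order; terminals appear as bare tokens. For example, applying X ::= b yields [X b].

[List [X num] ; [List [X b] ; [List [X b] ; [List [X num]]]]]

List
X ; List
num ; List
num ; X ; List
num ; b ; List
num ; b ; X ; List
num ; b ; b ; List
num ; b ; b ; X
num ; b ; b ; num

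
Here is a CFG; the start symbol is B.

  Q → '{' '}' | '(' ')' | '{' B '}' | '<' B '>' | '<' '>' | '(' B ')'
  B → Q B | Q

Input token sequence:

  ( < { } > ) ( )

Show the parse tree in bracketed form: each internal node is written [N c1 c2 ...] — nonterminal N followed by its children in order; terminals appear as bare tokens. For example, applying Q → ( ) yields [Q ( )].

B
Q B
( B ) B
( Q ) B
( < B > ) B
( < Q > ) B
( < { } > ) B
( < { } > ) Q
( < { } > ) ( )

[B [Q ( [B [Q < [B [Q { }]] >]] )] [B [Q ( )]]]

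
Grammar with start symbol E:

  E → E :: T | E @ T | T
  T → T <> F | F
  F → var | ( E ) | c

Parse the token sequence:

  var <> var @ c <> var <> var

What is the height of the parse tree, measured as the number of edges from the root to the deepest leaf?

[E [E [T [T [F var]] <> [F var]]] @ [T [T [T [F c]] <> [F var]] <> [F var]]]

5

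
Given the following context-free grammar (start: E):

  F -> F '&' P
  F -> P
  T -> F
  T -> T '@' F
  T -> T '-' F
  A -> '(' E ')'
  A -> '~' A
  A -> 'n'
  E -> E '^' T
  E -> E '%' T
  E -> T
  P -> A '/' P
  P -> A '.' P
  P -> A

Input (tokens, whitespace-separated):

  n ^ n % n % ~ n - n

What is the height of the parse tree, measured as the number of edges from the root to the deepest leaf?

[E [E [E [E [T [F [P [A n]]]]] ^ [T [F [P [A n]]]]] % [T [F [P [A n]]]]] % [T [T [F [P [A ~ [A n]]]]] - [F [P [A n]]]]]

8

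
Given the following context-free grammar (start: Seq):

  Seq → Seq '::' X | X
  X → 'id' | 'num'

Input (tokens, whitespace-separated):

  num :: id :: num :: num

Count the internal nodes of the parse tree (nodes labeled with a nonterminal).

8

[Seq [Seq [Seq [Seq [X num]] :: [X id]] :: [X num]] :: [X num]]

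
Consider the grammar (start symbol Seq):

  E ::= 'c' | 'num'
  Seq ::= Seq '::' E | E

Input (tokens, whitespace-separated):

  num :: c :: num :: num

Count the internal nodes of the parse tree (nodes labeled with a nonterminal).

[Seq [Seq [Seq [Seq [E num]] :: [E c]] :: [E num]] :: [E num]]

8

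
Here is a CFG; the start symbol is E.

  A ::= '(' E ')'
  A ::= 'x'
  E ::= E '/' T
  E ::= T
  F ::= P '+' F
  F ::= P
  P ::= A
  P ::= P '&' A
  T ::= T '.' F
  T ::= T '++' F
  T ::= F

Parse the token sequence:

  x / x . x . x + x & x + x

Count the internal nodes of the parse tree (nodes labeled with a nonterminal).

26

[E [E [T [F [P [A x]]]]] / [T [T [T [F [P [A x]]]] . [F [P [A x]]]] . [F [P [A x]] + [F [P [P [A x]] & [A x]] + [F [P [A x]]]]]]]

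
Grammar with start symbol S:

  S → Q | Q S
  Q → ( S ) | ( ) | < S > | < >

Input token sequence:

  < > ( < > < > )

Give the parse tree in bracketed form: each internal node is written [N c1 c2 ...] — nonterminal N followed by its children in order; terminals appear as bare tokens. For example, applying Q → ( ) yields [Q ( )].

S
Q S
< > S
< > Q
< > ( S )
< > ( Q S )
< > ( < > S )
< > ( < > Q )
< > ( < > < > )

[S [Q < >] [S [Q ( [S [Q < >] [S [Q < >]]] )]]]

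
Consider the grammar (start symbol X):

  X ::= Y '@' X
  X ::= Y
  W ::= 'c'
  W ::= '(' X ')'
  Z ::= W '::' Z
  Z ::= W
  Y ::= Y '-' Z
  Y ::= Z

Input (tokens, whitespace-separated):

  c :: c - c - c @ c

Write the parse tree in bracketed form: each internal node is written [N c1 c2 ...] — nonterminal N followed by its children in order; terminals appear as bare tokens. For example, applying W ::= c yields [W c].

X
Y @ X
Y - Z @ X
Y - Z - Z @ X
Z - Z - Z @ X
W :: Z - Z - Z @ X
c :: Z - Z - Z @ X
c :: W - Z - Z @ X
c :: c - Z - Z @ X
c :: c - W - Z @ X
c :: c - c - Z @ X
c :: c - c - W @ X
c :: c - c - c @ X
c :: c - c - c @ Y
c :: c - c - c @ Z
c :: c - c - c @ W
c :: c - c - c @ c

[X [Y [Y [Y [Z [W c] :: [Z [W c]]]] - [Z [W c]]] - [Z [W c]]] @ [X [Y [Z [W c]]]]]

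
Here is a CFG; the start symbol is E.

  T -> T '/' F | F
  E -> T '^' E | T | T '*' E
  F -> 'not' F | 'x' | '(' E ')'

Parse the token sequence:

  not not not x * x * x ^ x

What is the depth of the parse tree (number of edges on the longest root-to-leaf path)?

[E [T [F not [F not [F not [F x]]]]] * [E [T [F x]] * [E [T [F x]] ^ [E [T [F x]]]]]]

6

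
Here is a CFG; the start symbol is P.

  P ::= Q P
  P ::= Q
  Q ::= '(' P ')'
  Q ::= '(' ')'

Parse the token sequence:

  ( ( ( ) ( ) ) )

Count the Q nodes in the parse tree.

4

[P [Q ( [P [Q ( [P [Q ( )] [P [Q ( )]]] )]] )]]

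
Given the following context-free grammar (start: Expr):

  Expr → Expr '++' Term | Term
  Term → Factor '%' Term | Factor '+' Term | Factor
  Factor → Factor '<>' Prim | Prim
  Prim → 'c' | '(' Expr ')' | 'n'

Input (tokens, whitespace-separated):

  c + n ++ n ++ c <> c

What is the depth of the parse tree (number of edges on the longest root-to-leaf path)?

[Expr [Expr [Expr [Term [Factor [Prim c]] + [Term [Factor [Prim n]]]]] ++ [Term [Factor [Prim n]]]] ++ [Term [Factor [Factor [Prim c]] <> [Prim c]]]]

7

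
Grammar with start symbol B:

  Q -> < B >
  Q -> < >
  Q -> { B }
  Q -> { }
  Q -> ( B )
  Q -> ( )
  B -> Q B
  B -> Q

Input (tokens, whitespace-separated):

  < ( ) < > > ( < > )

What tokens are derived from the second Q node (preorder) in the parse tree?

( )

[B [Q < [B [Q ( )] [B [Q < >]]] >] [B [Q ( [B [Q < >]] )]]]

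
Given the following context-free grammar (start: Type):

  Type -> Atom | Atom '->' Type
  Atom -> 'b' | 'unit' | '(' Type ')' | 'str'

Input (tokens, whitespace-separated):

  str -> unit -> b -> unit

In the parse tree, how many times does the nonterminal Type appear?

4

[Type [Atom str] -> [Type [Atom unit] -> [Type [Atom b] -> [Type [Atom unit]]]]]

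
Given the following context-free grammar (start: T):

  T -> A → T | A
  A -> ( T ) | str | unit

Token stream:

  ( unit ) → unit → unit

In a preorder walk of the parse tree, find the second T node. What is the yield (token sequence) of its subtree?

[T [A ( [T [A unit]] )] → [T [A unit] → [T [A unit]]]]

unit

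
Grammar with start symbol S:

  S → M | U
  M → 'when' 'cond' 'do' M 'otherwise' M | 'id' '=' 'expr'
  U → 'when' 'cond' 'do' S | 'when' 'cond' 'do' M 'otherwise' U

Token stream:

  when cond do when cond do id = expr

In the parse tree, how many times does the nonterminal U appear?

[S [U when cond do [S [U when cond do [S [M id = expr]]]]]]

2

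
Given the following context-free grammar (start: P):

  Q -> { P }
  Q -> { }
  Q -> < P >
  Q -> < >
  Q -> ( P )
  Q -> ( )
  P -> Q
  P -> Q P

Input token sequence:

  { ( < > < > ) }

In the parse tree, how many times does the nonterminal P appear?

[P [Q { [P [Q ( [P [Q < >] [P [Q < >]]] )]] }]]

4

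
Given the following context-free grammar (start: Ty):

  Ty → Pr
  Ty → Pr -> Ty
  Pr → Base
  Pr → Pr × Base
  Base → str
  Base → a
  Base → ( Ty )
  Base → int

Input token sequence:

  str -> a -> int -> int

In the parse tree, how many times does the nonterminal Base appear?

[Ty [Pr [Base str]] -> [Ty [Pr [Base a]] -> [Ty [Pr [Base int]] -> [Ty [Pr [Base int]]]]]]

4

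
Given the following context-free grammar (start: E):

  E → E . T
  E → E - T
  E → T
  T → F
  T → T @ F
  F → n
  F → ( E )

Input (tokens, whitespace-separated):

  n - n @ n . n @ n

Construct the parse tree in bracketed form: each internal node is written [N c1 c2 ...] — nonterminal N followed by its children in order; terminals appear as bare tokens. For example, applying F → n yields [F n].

E
E . T
E - T . T
T - T . T
F - T . T
n - T . T
n - T @ F . T
n - F @ F . T
n - n @ F . T
n - n @ n . T
n - n @ n . T @ F
n - n @ n . F @ F
n - n @ n . n @ F
n - n @ n . n @ n

[E [E [E [T [F n]]] - [T [T [F n]] @ [F n]]] . [T [T [F n]] @ [F n]]]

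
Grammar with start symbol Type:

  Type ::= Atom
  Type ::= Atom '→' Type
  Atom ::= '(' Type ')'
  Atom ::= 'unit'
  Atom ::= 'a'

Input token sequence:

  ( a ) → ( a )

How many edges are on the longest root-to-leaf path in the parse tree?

[Type [Atom ( [Type [Atom a]] )] → [Type [Atom ( [Type [Atom a]] )]]]

5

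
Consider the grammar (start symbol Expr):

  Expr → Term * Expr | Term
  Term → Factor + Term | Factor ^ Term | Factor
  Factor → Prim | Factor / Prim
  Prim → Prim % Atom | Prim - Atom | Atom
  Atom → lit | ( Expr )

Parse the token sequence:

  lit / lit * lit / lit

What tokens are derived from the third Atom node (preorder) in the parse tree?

lit

[Expr [Term [Factor [Factor [Prim [Atom lit]]] / [Prim [Atom lit]]]] * [Expr [Term [Factor [Factor [Prim [Atom lit]]] / [Prim [Atom lit]]]]]]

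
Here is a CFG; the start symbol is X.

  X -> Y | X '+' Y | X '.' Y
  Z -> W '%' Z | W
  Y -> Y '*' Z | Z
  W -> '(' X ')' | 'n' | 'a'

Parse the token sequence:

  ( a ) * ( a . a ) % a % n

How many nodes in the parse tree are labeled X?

[X [Y [Y [Z [W ( [X [Y [Z [W a]]]] )]]] * [Z [W ( [X [X [Y [Z [W a]]]] . [Y [Z [W a]]]] )] % [Z [W a] % [Z [W n]]]]]]

4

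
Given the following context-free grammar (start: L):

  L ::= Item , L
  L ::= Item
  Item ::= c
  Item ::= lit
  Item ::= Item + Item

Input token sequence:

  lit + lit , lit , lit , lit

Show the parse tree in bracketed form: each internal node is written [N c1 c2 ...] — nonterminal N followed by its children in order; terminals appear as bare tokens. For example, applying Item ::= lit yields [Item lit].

L
Item , L
Item + Item , L
lit + Item , L
lit + lit , L
lit + lit , Item , L
lit + lit , lit , L
lit + lit , lit , Item , L
lit + lit , lit , lit , L
lit + lit , lit , lit , Item
lit + lit , lit , lit , lit

[L [Item [Item lit] + [Item lit]] , [L [Item lit] , [L [Item lit] , [L [Item lit]]]]]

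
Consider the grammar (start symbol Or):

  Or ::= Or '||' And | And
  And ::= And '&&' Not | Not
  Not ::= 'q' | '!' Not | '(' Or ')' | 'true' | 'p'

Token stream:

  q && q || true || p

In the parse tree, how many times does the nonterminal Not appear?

4

[Or [Or [Or [And [And [Not q]] && [Not q]]] || [And [Not true]]] || [And [Not p]]]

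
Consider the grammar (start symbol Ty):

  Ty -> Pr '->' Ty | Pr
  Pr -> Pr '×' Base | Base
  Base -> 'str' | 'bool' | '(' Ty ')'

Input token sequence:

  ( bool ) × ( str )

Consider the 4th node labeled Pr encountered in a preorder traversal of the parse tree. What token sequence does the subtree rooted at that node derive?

str

[Ty [Pr [Pr [Base ( [Ty [Pr [Base bool]]] )]] × [Base ( [Ty [Pr [Base str]]] )]]]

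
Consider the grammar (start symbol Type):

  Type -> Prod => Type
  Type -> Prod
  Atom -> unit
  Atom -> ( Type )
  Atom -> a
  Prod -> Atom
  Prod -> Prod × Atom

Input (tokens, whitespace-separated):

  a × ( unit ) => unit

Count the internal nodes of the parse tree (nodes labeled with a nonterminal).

11

[Type [Prod [Prod [Atom a]] × [Atom ( [Type [Prod [Atom unit]]] )]] => [Type [Prod [Atom unit]]]]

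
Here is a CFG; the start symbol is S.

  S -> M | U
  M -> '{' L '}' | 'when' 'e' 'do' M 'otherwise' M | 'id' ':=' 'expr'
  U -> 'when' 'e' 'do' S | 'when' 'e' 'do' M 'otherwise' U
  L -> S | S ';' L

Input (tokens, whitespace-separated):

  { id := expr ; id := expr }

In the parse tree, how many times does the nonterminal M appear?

[S [M { [L [S [M id := expr]] ; [L [S [M id := expr]]]] }]]

3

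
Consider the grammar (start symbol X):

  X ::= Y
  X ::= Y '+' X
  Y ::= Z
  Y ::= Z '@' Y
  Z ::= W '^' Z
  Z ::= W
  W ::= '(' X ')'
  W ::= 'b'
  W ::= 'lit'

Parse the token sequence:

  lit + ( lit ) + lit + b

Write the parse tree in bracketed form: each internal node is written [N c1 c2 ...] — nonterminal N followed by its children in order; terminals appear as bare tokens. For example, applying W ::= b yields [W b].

X
Y + X
Z + X
W + X
lit + X
lit + Y + X
lit + Z + X
lit + W + X
lit + ( X ) + X
lit + ( Y ) + X
lit + ( Z ) + X
lit + ( W ) + X
lit + ( lit ) + X
lit + ( lit ) + Y + X
lit + ( lit ) + Z + X
lit + ( lit ) + W + X
lit + ( lit ) + lit + X
lit + ( lit ) + lit + Y
lit + ( lit ) + lit + Z
lit + ( lit ) + lit + W
lit + ( lit ) + lit + b

[X [Y [Z [W lit]]] + [X [Y [Z [W ( [X [Y [Z [W lit]]]] )]]] + [X [Y [Z [W lit]]] + [X [Y [Z [W b]]]]]]]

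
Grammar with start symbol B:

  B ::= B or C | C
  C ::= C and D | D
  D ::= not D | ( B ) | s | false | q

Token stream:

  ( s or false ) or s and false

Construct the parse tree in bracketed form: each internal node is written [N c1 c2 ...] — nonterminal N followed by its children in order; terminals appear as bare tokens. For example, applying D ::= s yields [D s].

[B [B [C [D ( [B [B [C [D s]]] or [C [D false]]] )]]] or [C [C [D s]] and [D false]]]

B
B or C
C or C
D or C
( B ) or C
( B or C ) or C
( C or C ) or C
( D or C ) or C
( s or C ) or C
( s or D ) or C
( s or false ) or C
( s or false ) or C and D
( s or false ) or D and D
( s or false ) or s and D
( s or false ) or s and false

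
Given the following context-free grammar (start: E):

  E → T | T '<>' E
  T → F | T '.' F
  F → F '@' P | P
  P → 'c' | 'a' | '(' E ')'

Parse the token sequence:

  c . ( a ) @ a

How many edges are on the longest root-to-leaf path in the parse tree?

9

[E [T [T [F [P c]]] . [F [F [P ( [E [T [F [P a]]]] )]] @ [P a]]]]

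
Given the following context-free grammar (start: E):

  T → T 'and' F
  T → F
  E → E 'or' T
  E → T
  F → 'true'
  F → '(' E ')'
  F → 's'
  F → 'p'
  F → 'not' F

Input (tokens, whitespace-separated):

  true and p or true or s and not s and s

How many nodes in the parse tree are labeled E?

[E [E [E [T [T [F true]] and [F p]]] or [T [F true]]] or [T [T [T [F s]] and [F not [F s]]] and [F s]]]

3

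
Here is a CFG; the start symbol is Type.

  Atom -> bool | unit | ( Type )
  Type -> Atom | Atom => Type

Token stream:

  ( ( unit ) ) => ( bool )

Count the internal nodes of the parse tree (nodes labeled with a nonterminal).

10

[Type [Atom ( [Type [Atom ( [Type [Atom unit]] )]] )] => [Type [Atom ( [Type [Atom bool]] )]]]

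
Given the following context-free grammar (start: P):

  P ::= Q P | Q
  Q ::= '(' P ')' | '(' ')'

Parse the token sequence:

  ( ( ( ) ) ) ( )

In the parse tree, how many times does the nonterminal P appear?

4

[P [Q ( [P [Q ( [P [Q ( )]] )]] )] [P [Q ( )]]]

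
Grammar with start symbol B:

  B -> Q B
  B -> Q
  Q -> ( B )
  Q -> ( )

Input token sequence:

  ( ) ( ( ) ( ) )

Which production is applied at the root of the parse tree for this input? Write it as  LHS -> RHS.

[B [Q ( )] [B [Q ( [B [Q ( )] [B [Q ( )]]] )]]]

B -> Q B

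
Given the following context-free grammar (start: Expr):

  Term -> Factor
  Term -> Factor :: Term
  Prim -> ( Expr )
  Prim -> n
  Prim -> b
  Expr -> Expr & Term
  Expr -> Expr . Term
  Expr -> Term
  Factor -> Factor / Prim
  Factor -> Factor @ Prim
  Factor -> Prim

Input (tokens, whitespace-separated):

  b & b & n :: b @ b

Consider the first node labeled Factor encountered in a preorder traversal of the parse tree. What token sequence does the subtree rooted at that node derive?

[Expr [Expr [Expr [Term [Factor [Prim b]]]] & [Term [Factor [Prim b]]]] & [Term [Factor [Prim n]] :: [Term [Factor [Factor [Prim b]] @ [Prim b]]]]]

b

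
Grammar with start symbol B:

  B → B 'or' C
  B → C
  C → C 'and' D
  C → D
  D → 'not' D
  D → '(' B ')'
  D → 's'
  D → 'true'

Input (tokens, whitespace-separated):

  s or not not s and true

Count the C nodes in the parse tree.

3

[B [B [C [D s]]] or [C [C [D not [D not [D s]]]] and [D true]]]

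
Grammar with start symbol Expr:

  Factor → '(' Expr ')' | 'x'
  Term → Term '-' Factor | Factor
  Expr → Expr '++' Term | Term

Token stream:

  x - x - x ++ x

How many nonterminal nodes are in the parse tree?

10

[Expr [Expr [Term [Term [Term [Factor x]] - [Factor x]] - [Factor x]]] ++ [Term [Factor x]]]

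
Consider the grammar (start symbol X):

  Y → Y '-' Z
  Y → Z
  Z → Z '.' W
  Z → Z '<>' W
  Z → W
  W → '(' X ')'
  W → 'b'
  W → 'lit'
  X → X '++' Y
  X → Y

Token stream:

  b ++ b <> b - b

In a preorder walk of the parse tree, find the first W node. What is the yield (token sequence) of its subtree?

b

[X [X [Y [Z [W b]]]] ++ [Y [Y [Z [Z [W b]] <> [W b]]] - [Z [W b]]]]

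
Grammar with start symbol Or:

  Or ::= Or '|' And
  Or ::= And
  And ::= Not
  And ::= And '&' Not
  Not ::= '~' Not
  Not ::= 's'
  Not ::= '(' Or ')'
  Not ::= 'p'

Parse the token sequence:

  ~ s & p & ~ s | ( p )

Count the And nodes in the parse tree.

[Or [Or [And [And [And [Not ~ [Not s]]] & [Not p]] & [Not ~ [Not s]]]] | [And [Not ( [Or [And [Not p]]] )]]]

5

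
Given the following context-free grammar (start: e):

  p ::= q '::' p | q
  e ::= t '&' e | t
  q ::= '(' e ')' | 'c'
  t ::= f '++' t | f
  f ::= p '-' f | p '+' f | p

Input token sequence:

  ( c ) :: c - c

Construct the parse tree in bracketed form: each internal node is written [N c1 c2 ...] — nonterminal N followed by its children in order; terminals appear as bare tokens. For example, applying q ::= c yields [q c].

[e [t [f [p [q ( [e [t [f [p [q c]]]]] )] :: [p [q c]]] - [f [p [q c]]]]]]

e
t
f
p - f
q :: p - f
( e ) :: p - f
( t ) :: p - f
( f ) :: p - f
( p ) :: p - f
( q ) :: p - f
( c ) :: p - f
( c ) :: q - f
( c ) :: c - f
( c ) :: c - p
( c ) :: c - q
( c ) :: c - c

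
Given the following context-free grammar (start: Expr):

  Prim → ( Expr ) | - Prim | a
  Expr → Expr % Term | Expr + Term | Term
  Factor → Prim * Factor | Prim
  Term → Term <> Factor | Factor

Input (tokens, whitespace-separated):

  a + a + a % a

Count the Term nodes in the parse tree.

4

[Expr [Expr [Expr [Expr [Term [Factor [Prim a]]]] + [Term [Factor [Prim a]]]] + [Term [Factor [Prim a]]]] % [Term [Factor [Prim a]]]]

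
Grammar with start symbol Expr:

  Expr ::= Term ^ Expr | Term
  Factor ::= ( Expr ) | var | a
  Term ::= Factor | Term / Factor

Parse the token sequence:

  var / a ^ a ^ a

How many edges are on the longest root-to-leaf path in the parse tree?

5

[Expr [Term [Term [Factor var]] / [Factor a]] ^ [Expr [Term [Factor a]] ^ [Expr [Term [Factor a]]]]]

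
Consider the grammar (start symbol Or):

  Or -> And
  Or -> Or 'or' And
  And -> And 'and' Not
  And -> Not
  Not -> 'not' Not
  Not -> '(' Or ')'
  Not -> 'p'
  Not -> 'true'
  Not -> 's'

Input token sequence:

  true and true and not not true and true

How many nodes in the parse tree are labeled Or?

1

[Or [And [And [And [And [Not true]] and [Not true]] and [Not not [Not not [Not true]]]] and [Not true]]]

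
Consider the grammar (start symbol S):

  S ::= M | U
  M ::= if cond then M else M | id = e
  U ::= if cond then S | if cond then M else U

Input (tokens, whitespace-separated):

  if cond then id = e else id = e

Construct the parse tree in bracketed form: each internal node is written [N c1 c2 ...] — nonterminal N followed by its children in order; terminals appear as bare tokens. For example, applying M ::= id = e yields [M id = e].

S
M
if cond then M else M
if cond then id = e else M
if cond then id = e else id = e

[S [M if cond then [M id = e] else [M id = e]]]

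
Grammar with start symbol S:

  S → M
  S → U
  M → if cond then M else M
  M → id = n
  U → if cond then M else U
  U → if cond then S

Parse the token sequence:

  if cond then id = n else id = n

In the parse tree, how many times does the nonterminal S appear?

[S [M if cond then [M id = n] else [M id = n]]]

1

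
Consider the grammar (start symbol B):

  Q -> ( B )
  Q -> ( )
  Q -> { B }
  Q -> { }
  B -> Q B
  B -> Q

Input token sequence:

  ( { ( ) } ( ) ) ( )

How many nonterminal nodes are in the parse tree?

[B [Q ( [B [Q { [B [Q ( )]] }] [B [Q ( )]]] )] [B [Q ( )]]]

10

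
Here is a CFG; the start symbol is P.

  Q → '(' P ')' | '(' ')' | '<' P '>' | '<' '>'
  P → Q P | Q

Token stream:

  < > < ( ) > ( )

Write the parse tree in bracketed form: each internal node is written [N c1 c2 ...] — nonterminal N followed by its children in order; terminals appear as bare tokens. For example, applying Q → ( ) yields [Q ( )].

[P [Q < >] [P [Q < [P [Q ( )]] >] [P [Q ( )]]]]

P
Q P
< > P
< > Q P
< > < P > P
< > < Q > P
< > < ( ) > P
< > < ( ) > Q
< > < ( ) > ( )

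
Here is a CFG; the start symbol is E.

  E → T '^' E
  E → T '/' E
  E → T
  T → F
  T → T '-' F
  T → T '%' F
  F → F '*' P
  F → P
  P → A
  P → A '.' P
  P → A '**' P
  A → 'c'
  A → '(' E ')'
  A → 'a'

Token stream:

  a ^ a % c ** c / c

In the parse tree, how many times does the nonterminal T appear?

[E [T [F [P [A a]]]] ^ [E [T [T [F [P [A a]]]] % [F [P [A c] ** [P [A c]]]]] / [E [T [F [P [A c]]]]]]]

4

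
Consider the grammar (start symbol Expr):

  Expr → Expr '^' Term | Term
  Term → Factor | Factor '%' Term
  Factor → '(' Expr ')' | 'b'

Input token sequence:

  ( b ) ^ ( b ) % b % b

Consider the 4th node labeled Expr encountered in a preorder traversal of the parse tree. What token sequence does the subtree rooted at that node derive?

[Expr [Expr [Term [Factor ( [Expr [Term [Factor b]]] )]]] ^ [Term [Factor ( [Expr [Term [Factor b]]] )] % [Term [Factor b] % [Term [Factor b]]]]]

b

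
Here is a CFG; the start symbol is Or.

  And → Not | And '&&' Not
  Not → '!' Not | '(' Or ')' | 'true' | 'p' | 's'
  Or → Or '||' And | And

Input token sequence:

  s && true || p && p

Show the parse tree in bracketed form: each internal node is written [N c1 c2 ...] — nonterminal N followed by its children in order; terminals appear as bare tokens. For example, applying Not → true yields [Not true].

[Or [Or [And [And [Not s]] && [Not true]]] || [And [And [Not p]] && [Not p]]]

Or
Or || And
And || And
And && Not || And
Not && Not || And
s && Not || And
s && true || And
s && true || And && Not
s && true || Not && Not
s && true || p && Not
s && true || p && p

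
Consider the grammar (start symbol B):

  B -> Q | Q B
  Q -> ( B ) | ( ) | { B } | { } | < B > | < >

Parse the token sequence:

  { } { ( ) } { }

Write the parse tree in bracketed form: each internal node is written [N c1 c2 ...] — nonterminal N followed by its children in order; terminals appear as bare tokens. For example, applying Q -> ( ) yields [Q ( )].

[B [Q { }] [B [Q { [B [Q ( )]] }] [B [Q { }]]]]

B
Q B
{ } B
{ } Q B
{ } { B } B
{ } { Q } B
{ } { ( ) } B
{ } { ( ) } Q
{ } { ( ) } { }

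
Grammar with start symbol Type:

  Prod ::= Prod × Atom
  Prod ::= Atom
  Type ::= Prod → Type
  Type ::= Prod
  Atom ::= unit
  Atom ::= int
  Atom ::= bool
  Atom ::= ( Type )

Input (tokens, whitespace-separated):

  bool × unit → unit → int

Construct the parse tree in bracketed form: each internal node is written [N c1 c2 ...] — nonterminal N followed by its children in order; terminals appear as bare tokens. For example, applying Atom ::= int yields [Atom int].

[Type [Prod [Prod [Atom bool]] × [Atom unit]] → [Type [Prod [Atom unit]] → [Type [Prod [Atom int]]]]]

Type
Prod → Type
Prod × Atom → Type
Atom × Atom → Type
bool × Atom → Type
bool × unit → Type
bool × unit → Prod → Type
bool × unit → Atom → Type
bool × unit → unit → Type
bool × unit → unit → Prod
bool × unit → unit → Atom
bool × unit → unit → int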